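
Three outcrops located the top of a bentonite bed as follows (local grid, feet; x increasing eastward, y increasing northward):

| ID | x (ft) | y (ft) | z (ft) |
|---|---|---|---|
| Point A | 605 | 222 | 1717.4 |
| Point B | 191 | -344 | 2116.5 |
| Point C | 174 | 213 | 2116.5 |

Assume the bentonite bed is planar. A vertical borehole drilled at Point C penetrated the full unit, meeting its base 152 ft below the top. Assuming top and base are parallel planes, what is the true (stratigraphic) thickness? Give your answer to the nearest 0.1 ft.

Two edge vectors: Point A→Point B = (-414, -566, 399.1), Point A→Point C = (-431, -9, 399.1).
Normal n = (Point A→Point B) × (Point A→Point C) = (-222298.7, -6784.7, -240220).
So ∂z/∂x = −n_x/n_z = −0.92540 and ∂z/∂y = −n_y/n_z = −0.02824.
|∇z| = √(a²+b²) = 0.92583, so dip δ = arctan(0.92583) = 42.79°.
True thickness = vertical thickness × cos δ = 152 × cos 42.79° = 111.5 ft.

111.5 ft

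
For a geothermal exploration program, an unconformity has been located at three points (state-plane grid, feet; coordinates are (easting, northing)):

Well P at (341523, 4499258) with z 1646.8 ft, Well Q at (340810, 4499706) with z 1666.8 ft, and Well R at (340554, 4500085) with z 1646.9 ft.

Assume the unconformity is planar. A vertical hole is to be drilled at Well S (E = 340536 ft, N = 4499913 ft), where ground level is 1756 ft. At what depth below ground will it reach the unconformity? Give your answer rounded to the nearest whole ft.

Two edge vectors: Well P→Well Q = (-713, 448, 20), Well P→Well R = (-969, 827, 0.1).
Normal n = (Well P→Well Q) × (Well P→Well R) = (-16495.2, -19308.7, -155539).
So ∂z/∂E = −n_x/n_z = −0.10605186 and ∂z/∂N = −n_y/n_z = −0.12414057.
Intercept c from Well P: 1646.8 + 36219.15 + 558540.45 = 596406.40.
At (340536, 4499913): z_contact = −36114.5 − 558621.8 + 596406.40 = 1670.2 ft.
Depth below ground = 1756 − 1670.2 = 86 ft.

86 ft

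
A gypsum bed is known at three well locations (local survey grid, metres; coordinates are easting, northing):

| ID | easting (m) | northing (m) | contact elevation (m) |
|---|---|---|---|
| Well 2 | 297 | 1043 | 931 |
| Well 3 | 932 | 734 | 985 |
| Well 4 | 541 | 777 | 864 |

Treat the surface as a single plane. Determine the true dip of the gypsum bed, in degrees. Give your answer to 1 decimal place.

Two edge vectors: Well 2→Well 3 = (635, -309, 54), Well 2→Well 4 = (244, -266, -67).
Normal n = (Well 2→Well 3) × (Well 2→Well 4) = (35067, 55721, -93514).
So ∂z/∂easting = −n_x/n_z = 0.37499 and ∂z/∂northing = −n_y/n_z = 0.59586.
Gradient magnitude |∇z| = √(a² + b²) = √(0.14062 + 0.35505) = 0.70403.
True dip = arctan(0.70403) = 35.1°, dipping toward SSW (azimuth ≈ 212°).

35.1°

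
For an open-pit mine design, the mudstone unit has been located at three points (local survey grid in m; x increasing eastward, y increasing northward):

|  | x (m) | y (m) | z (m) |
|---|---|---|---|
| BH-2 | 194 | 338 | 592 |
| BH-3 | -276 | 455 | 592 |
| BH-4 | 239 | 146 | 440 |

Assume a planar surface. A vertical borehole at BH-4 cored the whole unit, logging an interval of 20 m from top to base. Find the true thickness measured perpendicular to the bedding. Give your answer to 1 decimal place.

Two edge vectors: BH-2→BH-3 = (-470, 117, 0), BH-2→BH-4 = (45, -192, -152).
Normal n = (BH-2→BH-3) × (BH-2→BH-4) = (-17784, -71440, 84975).
So ∂z/∂x = −n_x/n_z = 0.20929 and ∂z/∂y = −n_y/n_z = 0.84072.
|∇z| = √(a²+b²) = 0.86638, so dip δ = arctan(0.86638) = 40.90°.
True thickness = vertical thickness × cos δ = 20 × cos 40.90° = 15.1 m.

15.1 m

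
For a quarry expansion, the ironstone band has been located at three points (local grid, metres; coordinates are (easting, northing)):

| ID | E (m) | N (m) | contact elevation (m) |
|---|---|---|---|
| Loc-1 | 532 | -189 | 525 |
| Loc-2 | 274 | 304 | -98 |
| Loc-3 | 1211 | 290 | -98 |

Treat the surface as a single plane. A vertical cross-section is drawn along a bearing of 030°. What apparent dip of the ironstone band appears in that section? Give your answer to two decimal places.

Two edge vectors: Loc-1→Loc-2 = (-258, 493, -623), Loc-1→Loc-3 = (679, 479, -623).
Normal n = (Loc-1→Loc-2) × (Loc-1→Loc-3) = (-8722, -583751, -458329).
So ∂z/∂E = −n_x/n_z = −0.01903 and ∂z/∂N = −n_y/n_z = −1.27365.
Unit vector along 030° is (sin 30°, cos 30°) = (0.5000, 0.8660).
Slope in that direction = a·(0.5000) + b·(0.8660) = −1.11253.
Apparent dip = arctan|1.11253| = 48.05° (true dip is 51.9°, so apparent ≤ true as expected).

48.05°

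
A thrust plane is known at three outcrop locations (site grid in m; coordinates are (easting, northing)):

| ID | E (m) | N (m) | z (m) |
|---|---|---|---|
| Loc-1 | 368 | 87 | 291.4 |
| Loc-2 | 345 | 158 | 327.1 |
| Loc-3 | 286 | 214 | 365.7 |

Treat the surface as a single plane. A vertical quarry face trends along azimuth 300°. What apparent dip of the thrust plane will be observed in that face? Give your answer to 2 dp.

23.33°

Two edge vectors: Loc-1→Loc-2 = (-23, 71, 35.7), Loc-1→Loc-3 = (-82, 127, 74.3).
Normal n = (Loc-1→Loc-2) × (Loc-1→Loc-3) = (741.4, -1218.5, 2901).
So ∂z/∂E = −n_x/n_z = −0.25557 and ∂z/∂N = −n_y/n_z = 0.42003.
Unit vector along 300° is (sin 300°, cos 300°) = (-0.8660, 0.5000).
Slope in that direction = a·(-0.8660) + b·(0.5000) = 0.43134.
Apparent dip = arctan|0.43134| = 23.33° (true dip is 26.2°, so apparent ≤ true as expected).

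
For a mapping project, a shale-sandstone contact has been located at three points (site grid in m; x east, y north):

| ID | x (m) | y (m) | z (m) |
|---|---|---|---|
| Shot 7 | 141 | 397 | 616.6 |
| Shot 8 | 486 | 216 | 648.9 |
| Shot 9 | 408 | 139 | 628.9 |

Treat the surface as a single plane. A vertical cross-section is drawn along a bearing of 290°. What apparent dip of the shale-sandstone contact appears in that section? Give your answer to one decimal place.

6.0°

Two edge vectors: Shot 7→Shot 8 = (345, -181, 32.3), Shot 7→Shot 9 = (267, -258, 12.3).
Normal n = (Shot 7→Shot 8) × (Shot 7→Shot 9) = (6107.1, 4380.6, -40683).
So ∂z/∂x = −n_x/n_z = 0.15011 and ∂z/∂y = −n_y/n_z = 0.10768.
Unit vector along 290° is (sin 290°, cos 290°) = (-0.9397, 0.3420).
Slope in that direction = a·(-0.9397) + b·(0.3420) = −0.10423.
Apparent dip = arctan|0.10423| = 6.0° (true dip is 10.5°, so apparent ≤ true as expected).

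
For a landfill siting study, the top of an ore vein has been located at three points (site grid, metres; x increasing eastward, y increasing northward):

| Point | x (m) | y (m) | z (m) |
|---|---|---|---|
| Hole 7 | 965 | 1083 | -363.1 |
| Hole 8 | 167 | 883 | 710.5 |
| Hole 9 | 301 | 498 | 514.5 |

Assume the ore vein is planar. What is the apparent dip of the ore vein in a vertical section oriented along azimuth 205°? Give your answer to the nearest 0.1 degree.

28.3°

Two edge vectors: Hole 7→Hole 8 = (-798, -200, 1073.6), Hole 7→Hole 9 = (-664, -585, 877.6).
Normal n = (Hole 7→Hole 8) × (Hole 7→Hole 9) = (452536, -12545.6, 334030).
So ∂z/∂x = −n_x/n_z = −1.35478 and ∂z/∂y = −n_y/n_z = 0.03756.
Unit vector along 205° is (sin 205°, cos 205°) = (-0.4226, -0.9063).
Slope in that direction = a·(-0.4226) + b·(-0.9063) = 0.53851.
Apparent dip = arctan|0.53851| = 28.3° (true dip is 53.6°, so apparent ≤ true as expected).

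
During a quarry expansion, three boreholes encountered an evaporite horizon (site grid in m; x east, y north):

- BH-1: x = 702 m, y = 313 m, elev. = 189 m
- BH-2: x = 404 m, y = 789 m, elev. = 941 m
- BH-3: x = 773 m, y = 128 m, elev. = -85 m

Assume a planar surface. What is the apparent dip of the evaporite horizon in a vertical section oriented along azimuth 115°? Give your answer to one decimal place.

Let the plane be z = a·x + b·y + c.
BH-2−BH-1: −298a + 476b = 752;  BH-3−BH-1: 71a − 185b = −274.
Solving gives a = −0.40761, b = 1.32465.
Unit vector along 115° is (sin 115°, cos 115°) = (0.9063, -0.4226).
Slope in that direction = a·(0.9063) + b·(-0.4226) = −0.92924.
Apparent dip = arctan|0.92924| = 42.9° (true dip is 54.2°, so apparent ≤ true as expected).

42.9°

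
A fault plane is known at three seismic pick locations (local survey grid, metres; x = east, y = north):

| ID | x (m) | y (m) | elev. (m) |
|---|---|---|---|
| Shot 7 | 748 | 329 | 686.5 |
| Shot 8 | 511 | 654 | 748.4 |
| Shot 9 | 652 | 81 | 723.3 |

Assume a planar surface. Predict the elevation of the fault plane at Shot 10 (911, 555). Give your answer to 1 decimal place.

630.0 m

Two edge vectors: Shot 7→Shot 8 = (-237, 325, 61.9), Shot 7→Shot 9 = (-96, -248, 36.8).
Normal n = (Shot 7→Shot 8) × (Shot 7→Shot 9) = (27311.2, 2779.2, 89976).
So ∂z/∂x = −n_x/n_z = −0.30354 and ∂z/∂y = −n_y/n_z = −0.03089.
Intercept c from Shot 7: 686.5 + 227.05 + 10.16 = 923.71.
At (911, 555): z = −276.5 − 17.1 + 923.71 = 630.0 m.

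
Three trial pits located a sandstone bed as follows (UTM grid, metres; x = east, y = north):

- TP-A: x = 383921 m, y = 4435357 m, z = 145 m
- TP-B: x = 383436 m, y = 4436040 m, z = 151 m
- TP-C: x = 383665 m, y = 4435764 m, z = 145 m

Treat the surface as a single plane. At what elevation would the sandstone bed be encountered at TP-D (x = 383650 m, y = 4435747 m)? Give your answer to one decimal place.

147.8 m

Two edge vectors: TP-A→TP-B = (-485, 683, 6), TP-A→TP-C = (-256, 407, 0).
Normal n = (TP-A→TP-B) × (TP-A→TP-C) = (-2442, -1536, -22547).
So ∂z/∂x = −n_x/n_z = −0.108307092 and ∂z/∂y = −n_y/n_z = −0.068124362.
Intercept c from TP-A: 145 + 41581.37 + 302155.87 = 343882.23.
At (383650, 4435747): z = −41552.0 − 302182.4 + 343882.23 = 147.8 m.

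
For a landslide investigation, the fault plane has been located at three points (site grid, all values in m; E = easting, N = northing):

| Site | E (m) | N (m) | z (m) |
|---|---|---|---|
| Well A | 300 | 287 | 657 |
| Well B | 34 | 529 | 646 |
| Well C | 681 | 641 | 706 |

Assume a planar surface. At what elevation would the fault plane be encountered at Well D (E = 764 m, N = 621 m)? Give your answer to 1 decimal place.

Two edge vectors: Well A→Well B = (-266, 242, -11), Well A→Well C = (381, 354, 49).
Normal n = (Well A→Well B) × (Well A→Well C) = (15752, 8843, -186366).
So ∂z/∂E = −n_x/n_z = 0.08452 and ∂z/∂N = −n_y/n_z = 0.04745.
Intercept c from Well A: 657 − 25.36 − 13.62 = 618.03.
At (764, 621): z = 64.6 + 29.5 + 618.03 = 712.1 m.

712.1 m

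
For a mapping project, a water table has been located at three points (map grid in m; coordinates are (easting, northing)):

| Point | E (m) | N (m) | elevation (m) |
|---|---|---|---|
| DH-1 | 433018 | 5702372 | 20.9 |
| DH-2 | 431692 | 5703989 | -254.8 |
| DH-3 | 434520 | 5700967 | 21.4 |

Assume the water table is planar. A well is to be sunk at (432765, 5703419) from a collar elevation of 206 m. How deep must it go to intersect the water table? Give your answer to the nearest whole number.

777 m

Two edge vectors: DH-1→DH-2 = (-1326, 1617, -275.7), DH-1→DH-3 = (1502, -1405, 0.5).
Normal n = (DH-1→DH-2) × (DH-1→DH-3) = (-386550, -413438.4, -565704).
So ∂z/∂E = −n_x/n_z = −0.68330788 and ∂z/∂N = −n_y/n_z = −0.73083874.
Intercept c from DH-1: 20.9 + 295884.61 + 4167514.38 = 4463419.89.
At (432765, 5703419): z_contact = −295711.7 − 4168279.6 + 4463419.89 = -571.4 m.
Depth below ground = 206 − (-571.4) = 777 m.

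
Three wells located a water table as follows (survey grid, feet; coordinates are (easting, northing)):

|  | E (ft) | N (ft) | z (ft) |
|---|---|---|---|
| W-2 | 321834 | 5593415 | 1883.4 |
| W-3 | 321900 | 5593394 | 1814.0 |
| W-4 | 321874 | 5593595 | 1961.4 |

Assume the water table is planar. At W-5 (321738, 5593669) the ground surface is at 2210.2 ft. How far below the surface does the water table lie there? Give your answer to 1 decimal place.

86.7 ft

Two edge vectors: W-2→W-3 = (66, -21, -69.4), W-2→W-4 = (40, 180, 78).
Normal n = (W-2→W-3) × (W-2→W-4) = (10854, -7924, 12720).
So ∂z/∂E = −n_x/n_z = −0.853301887 and ∂z/∂N = −n_y/n_z = 0.622955975.
Intercept c from W-2: 1883.4 + 274621.56 − 3484451.29 = −3207946.33.
At (321738, 5593669): z_contact = −274539.64 + 3484609.52 − 3207946.33 = 2123.55 ft.
Depth below ground = 2210.2 − 2123.55 = 86.7 ft.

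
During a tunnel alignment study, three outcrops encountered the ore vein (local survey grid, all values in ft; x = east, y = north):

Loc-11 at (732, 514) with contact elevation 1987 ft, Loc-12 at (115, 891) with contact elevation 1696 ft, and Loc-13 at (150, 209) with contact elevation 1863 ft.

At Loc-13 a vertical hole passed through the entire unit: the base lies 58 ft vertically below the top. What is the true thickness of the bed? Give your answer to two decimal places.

53.80 ft

Two edge vectors: Loc-11→Loc-12 = (-617, 377, -291), Loc-11→Loc-13 = (-582, -305, -124).
Normal n = (Loc-11→Loc-12) × (Loc-11→Loc-13) = (-135503, 92854, 407599).
So ∂z/∂x = −n_x/n_z = 0.33244 and ∂z/∂y = −n_y/n_z = −0.22781.
|∇z| = √(a²+b²) = 0.40301, so dip δ = arctan(0.40301) = 21.95°.
True thickness = vertical thickness × cos δ = 58 × cos 21.95° = 53.80 ft.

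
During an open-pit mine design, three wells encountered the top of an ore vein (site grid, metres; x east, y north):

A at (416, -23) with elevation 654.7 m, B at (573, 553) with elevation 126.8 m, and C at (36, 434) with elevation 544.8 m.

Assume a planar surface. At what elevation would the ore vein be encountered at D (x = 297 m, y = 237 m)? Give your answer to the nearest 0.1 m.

Two edge vectors: A→B = (157, 576, -527.9), A→C = (-380, 457, -109.9).
Normal n = (A→B) × (A→C) = (177947.9, 217856.3, 290629).
So ∂z/∂x = −n_x/n_z = −0.61229 and ∂z/∂y = −n_y/n_z = −0.74960.
Intercept c from A: 654.7 + 254.71 − 17.24 = 892.17.
At (297, 237): z = −181.8 − 177.7 + 892.17 = 532.7 m.

532.7 m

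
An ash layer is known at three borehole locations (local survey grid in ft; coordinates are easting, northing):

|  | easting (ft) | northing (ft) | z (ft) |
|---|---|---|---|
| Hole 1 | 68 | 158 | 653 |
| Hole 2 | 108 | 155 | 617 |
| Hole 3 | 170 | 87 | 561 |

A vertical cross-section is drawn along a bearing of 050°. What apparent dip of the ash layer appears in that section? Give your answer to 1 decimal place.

34.5°

Let the plane be z = a·easting + b·northing + c.
Hole 2−Hole 1: 40a − 3b = −36;  Hole 3−Hole 1: 102a − 71b = −92.
Solving gives a = −0.89976, b = 0.00316.
Unit vector along 050° is (sin 50°, cos 50°) = (0.7660, 0.6428).
Slope in that direction = a·(0.7660) + b·(0.6428) = −0.68723.
Apparent dip = arctan|0.68723| = 34.5° (true dip is 42.0°, so apparent ≤ true as expected).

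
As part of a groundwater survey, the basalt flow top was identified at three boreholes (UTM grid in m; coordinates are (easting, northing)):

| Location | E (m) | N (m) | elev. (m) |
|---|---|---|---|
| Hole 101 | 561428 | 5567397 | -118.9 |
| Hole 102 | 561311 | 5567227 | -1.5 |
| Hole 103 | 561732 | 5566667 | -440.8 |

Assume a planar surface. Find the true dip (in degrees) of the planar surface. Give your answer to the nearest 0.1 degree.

45.7°

Two edge vectors: Hole 101→Hole 102 = (-117, -170, 117.4), Hole 101→Hole 103 = (304, -730, -321.9).
Normal n = (Hole 101→Hole 102) × (Hole 101→Hole 103) = (140425, -1972.7, 137090).
So ∂z/∂E = −n_x/n_z = −1.02433 and ∂z/∂N = −n_y/n_z = 0.01439.
Gradient magnitude |∇z| = √(a² + b²) = √(1.04925 + 0.00021) = 1.02443.
True dip = arctan(1.02443) = 45.7°, dipping toward E (azimuth ≈ 091°).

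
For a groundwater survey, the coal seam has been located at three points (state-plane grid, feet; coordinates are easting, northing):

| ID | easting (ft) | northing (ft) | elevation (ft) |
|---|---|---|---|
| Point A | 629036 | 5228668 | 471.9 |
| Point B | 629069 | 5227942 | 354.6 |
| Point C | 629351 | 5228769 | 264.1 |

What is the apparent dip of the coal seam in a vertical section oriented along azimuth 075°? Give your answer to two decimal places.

32.77°

Two edge vectors: Point A→Point B = (33, -726, -117.3), Point A→Point C = (315, 101, -207.8).
Normal n = (Point A→Point B) × (Point A→Point C) = (162710.1, -30092.1, 232023).
So ∂z/∂easting = −n_x/n_z = −0.70127 and ∂z/∂northing = −n_y/n_z = 0.12969.
Unit vector along 075° is (sin 75°, cos 75°) = (0.9659, 0.2588).
Slope in that direction = a·(0.9659) + b·(0.2588) = −0.64380.
Apparent dip = arctan|0.64380| = 32.77° (true dip is 35.5°, so apparent ≤ true as expected).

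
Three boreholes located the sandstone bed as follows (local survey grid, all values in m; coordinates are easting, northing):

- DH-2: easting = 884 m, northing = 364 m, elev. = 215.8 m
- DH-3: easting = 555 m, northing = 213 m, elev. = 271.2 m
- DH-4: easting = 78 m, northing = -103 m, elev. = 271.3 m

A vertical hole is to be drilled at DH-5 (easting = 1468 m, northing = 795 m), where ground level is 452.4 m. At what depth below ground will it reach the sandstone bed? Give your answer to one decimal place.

Two edge vectors: DH-2→DH-3 = (-329, -151, 55.4), DH-2→DH-4 = (-806, -467, 55.5).
Normal n = (DH-2→DH-3) × (DH-2→DH-4) = (17491.3, -26392.9, 31937).
So ∂z/∂easting = −n_x/n_z = −0.547681 and ∂z/∂northing = −n_y/n_z = 0.826405.
Intercept c from DH-2: 215.8 + 484.15 − 300.81 = 399.14.
At (1468, 795): z_contact = −804.00 + 656.99 + 399.14 = 252.13 m.
Depth below ground = 452.4 − 252.13 = 200.3 m.

200.3 m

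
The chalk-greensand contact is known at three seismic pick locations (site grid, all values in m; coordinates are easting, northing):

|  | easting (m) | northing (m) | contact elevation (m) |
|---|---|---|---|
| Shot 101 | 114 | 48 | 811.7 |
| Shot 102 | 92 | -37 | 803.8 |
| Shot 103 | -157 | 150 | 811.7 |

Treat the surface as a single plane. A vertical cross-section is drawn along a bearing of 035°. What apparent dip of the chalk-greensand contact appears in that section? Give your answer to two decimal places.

Let the plane be z = a·easting + b·northing + c.
Shot 102−Shot 101: −22a − 85b = −7.9;  Shot 103−Shot 101: −271a + 102b = 0.
Solving gives a = 0.03188, b = 0.08469.
Unit vector along 035° is (sin 35°, cos 35°) = (0.5736, 0.8192).
Slope in that direction = a·(0.5736) + b·(0.8192) = 0.08766.
Apparent dip = arctan|0.08766| = 5.01° (true dip is 5.2°, so apparent ≤ true as expected).

5.01°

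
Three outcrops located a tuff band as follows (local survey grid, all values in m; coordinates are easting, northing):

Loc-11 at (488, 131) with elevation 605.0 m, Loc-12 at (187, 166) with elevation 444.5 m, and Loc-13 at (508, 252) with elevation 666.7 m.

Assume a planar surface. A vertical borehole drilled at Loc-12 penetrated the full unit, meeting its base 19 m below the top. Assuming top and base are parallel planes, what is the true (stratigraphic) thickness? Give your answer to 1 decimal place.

Let the plane be z = a·easting + b·northing + c.
Loc-12−Loc-11: −301a + 35b = −160.5;  Loc-13−Loc-11: 20a + 121b = 61.7.
Solving gives a = 0.58134, b = 0.41383.
|∇z| = √(a²+b²) = 0.71359, so dip δ = arctan(0.71359) = 35.51°.
True thickness = vertical thickness × cos δ = 19 × cos 35.51° = 15.5 m.

15.5 m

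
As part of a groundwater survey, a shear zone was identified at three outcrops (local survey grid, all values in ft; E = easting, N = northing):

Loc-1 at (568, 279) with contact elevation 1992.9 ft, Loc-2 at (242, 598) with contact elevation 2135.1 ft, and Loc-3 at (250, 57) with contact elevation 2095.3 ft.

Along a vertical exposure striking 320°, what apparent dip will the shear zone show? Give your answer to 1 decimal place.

16.2°

Let the plane be z = a·E + b·N + c.
Loc-2−Loc-1: −326a + 319b = 142.2;  Loc-3−Loc-1: −318a − 222b = 102.4.
Solving gives a = −0.36956, b = 0.06810.
Unit vector along 320° is (sin 320°, cos 320°) = (-0.6428, 0.7660).
Slope in that direction = a·(-0.6428) + b·(0.7660) = 0.28972.
Apparent dip = arctan|0.28972| = 16.2° (true dip is 20.6°, so apparent ≤ true as expected).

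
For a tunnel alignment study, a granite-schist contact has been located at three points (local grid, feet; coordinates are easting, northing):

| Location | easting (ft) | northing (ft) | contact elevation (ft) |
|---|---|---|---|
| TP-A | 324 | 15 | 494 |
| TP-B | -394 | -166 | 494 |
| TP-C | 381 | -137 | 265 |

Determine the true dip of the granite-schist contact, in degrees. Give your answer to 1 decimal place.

Let the plane be z = a·easting + b·northing + c.
TP-B−TP-A: −718a − 181b = 0;  TP-C−TP-A: 57a − 152b = −229.
Solving gives a = −0.34699, b = 1.37646.
Gradient magnitude |∇z| = √(a² + b²) = √(0.12040 + 1.89464) = 1.41952.
True dip = arctan(1.41952) = 54.8°, dipping toward SSE (azimuth ≈ 166°).

54.8°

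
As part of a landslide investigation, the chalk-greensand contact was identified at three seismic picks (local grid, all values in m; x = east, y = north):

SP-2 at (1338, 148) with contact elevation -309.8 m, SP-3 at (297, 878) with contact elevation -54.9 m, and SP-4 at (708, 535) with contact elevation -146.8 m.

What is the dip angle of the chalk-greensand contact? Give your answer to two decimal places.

21.34°

Two edge vectors: SP-2→SP-3 = (-1041, 730, 254.9), SP-2→SP-4 = (-630, 387, 163).
Normal n = (SP-2→SP-3) × (SP-2→SP-4) = (20343.7, 9096, 57033).
So ∂z/∂x = −n_x/n_z = −0.35670 and ∂z/∂y = −n_y/n_z = −0.15949.
Gradient magnitude |∇z| = √(a² + b²) = √(0.12724 + 0.02544) = 0.39073.
True dip = arctan(0.39073) = 21.34°, dipping toward ENE (azimuth ≈ 066°).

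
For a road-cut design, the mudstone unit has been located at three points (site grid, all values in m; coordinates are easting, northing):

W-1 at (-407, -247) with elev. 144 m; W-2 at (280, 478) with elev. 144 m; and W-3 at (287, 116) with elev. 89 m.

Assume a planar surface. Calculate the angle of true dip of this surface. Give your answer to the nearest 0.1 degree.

12.2°

Let the plane be z = a·easting + b·northing + c.
W-2−W-1: 687a + 725b = 0;  W-3−W-1: 694a + 363b = −55.
Solving gives a = −0.15713, b = 0.14890.
Gradient magnitude |∇z| = √(a² + b²) = √(0.02469 + 0.02217) = 0.21647.
True dip = arctan(0.21647) = 12.2°, dipping toward SE (azimuth ≈ 133°).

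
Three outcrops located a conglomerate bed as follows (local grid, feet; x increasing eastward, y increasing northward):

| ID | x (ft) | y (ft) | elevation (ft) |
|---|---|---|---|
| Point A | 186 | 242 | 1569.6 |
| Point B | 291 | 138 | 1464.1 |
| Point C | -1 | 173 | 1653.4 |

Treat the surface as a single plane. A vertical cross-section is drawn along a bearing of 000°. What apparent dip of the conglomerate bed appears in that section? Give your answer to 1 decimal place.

22.3°

Let the plane be z = a·x + b·y + c.
Point B−Point A: 105a − 104b = −105.5;  Point C−Point A: −187a − 69b = 83.8.
Solving gives a = −0.59921, b = 0.40945.
Unit vector along 000° is (sin 0°, cos 0°) = (0.0000, 1.0000).
Slope in that direction = a·(0.0000) + b·(1.0000) = 0.40945.
Apparent dip = arctan|0.40945| = 22.3° (true dip is 36.0°, so apparent ≤ true as expected).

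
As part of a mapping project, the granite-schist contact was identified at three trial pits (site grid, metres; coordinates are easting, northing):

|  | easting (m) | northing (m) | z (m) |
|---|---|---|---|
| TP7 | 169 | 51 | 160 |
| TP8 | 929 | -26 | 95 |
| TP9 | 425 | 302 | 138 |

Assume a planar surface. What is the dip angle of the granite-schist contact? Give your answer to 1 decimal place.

Two edge vectors: TP7→TP8 = (760, -77, -65), TP7→TP9 = (256, 251, -22).
Normal n = (TP7→TP8) × (TP7→TP9) = (18009, 80, 210472).
So ∂z/∂easting = −n_x/n_z = −0.08556 and ∂z/∂northing = −n_y/n_z = −0.00038.
Gradient magnitude |∇z| = √(a² + b²) = √(0.00732 + 0.00000) = 0.08557.
True dip = arctan(0.08557) = 4.9°, dipping toward E (azimuth ≈ 090°).

4.9°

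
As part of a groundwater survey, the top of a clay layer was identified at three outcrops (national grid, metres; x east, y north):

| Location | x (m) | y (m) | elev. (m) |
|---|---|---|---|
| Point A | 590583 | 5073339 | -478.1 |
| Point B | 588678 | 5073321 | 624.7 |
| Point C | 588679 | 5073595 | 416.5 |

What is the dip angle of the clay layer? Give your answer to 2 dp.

Two edge vectors: Point A→Point B = (-1905, -18, 1102.8), Point A→Point C = (-1904, 256, 894.6).
Normal n = (Point A→Point B) × (Point A→Point C) = (-298419.6, -395518.2, -521952).
So ∂z/∂x = −n_x/n_z = −0.57174 and ∂z/∂y = −n_y/n_z = −0.75777.
Gradient magnitude |∇z| = √(a² + b²) = √(0.32688 + 0.57421) = 0.94926.
True dip = arctan(0.94926) = 43.51°, dipping toward NE (azimuth ≈ 037°).

43.51°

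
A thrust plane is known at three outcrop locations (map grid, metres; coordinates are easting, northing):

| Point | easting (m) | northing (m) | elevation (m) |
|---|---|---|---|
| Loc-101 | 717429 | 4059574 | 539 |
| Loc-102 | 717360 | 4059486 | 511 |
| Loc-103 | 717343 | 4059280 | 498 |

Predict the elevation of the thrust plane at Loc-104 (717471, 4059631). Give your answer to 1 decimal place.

556.2 m

Let the plane be z = a·easting + b·northing + c.
Loc-102−Loc-101: −69a − 88b = −28;  Loc-103−Loc-101: −86a − 294b = −41.
Solving gives a = 0.363579179, b = 0.033102689.
Then c = 539 − a·717429 − b·4059574 = −394686.06.
At (717471, 4059631): z = 260857.5 + 134384.7 − 394686.06 = 556.2 m.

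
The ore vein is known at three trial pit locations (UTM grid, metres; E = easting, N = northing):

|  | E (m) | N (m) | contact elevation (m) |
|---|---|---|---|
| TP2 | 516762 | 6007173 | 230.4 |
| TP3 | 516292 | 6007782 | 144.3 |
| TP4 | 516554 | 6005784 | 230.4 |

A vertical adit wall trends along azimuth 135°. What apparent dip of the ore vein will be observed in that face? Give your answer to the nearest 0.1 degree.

Let the plane be z = a·E + b·N + c.
TP3−TP2: −470a + 609b = −86.1;  TP4−TP2: −208a − 1389b = 0.
Solving gives a = 0.15342, b = −0.02297.
Unit vector along 135° is (sin 135°, cos 135°) = (0.7071, -0.7071).
Slope in that direction = a·(0.7071) + b·(-0.7071) = 0.12473.
Apparent dip = arctan|0.12473| = 7.1° (true dip is 8.8°, so apparent ≤ true as expected).

7.1°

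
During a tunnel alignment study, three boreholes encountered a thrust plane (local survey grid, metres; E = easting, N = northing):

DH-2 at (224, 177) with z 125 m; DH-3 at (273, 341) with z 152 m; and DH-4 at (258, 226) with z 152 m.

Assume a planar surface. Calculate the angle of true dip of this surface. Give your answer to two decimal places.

44.60°

Two edge vectors: DH-2→DH-3 = (49, 164, 27), DH-2→DH-4 = (34, 49, 27).
Normal n = (DH-2→DH-3) × (DH-2→DH-4) = (3105, -405, -3175).
So ∂z/∂E = −n_x/n_z = 0.97795 and ∂z/∂N = −n_y/n_z = −0.12756.
Gradient magnitude |∇z| = √(a² + b²) = √(0.95639 + 0.01627) = 0.98624.
True dip = arctan(0.98624) = 44.60°, dipping toward W (azimuth ≈ 277°).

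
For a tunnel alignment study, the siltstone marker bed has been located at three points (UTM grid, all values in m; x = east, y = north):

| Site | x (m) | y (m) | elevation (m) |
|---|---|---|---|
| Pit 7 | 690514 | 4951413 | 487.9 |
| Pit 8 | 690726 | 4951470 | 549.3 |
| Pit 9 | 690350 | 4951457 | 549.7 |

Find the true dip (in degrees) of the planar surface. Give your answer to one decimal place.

51.1°

Let the plane be z = a·x + b·y + c.
Pit 8−Pit 7: 212a + 57b = 61.4;  Pit 9−Pit 7: −164a + 44b = 61.8.
Solving gives a = −0.04396, b = 1.24069.
Gradient magnitude |∇z| = √(a² + b²) = √(0.00193 + 1.53932) = 1.24147.
True dip = arctan(1.24147) = 51.1°, dipping toward S (azimuth ≈ 178°).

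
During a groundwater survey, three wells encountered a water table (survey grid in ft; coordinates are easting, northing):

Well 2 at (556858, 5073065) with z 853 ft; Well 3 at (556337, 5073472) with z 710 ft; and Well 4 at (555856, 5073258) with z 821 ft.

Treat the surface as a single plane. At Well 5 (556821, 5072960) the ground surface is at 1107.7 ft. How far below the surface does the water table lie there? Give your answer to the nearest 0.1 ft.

209.7 ft

Let the plane be z = a·easting + b·northing + c.
Well 3−Well 2: −521a + 407b = −143;  Well 4−Well 2: −1002a + 193b = −32.
Solving gives a = −0.047435242, b = −0.412073124.
Then c = 853 − a·556858 − b·5073065 = 2117741.43.
At (556821, 5072960): z_contact = −26412.94 − 2090430.47 + 2117741.43 = 898.02 ft.
Depth below ground = 1107.7 − 898.02 = 209.7 ft.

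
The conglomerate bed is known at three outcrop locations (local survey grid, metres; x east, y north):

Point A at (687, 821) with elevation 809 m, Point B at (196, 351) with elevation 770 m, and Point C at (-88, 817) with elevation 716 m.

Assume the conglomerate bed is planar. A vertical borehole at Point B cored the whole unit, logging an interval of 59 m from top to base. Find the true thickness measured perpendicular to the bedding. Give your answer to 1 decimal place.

Two edge vectors: Point A→Point B = (-491, -470, -39), Point A→Point C = (-775, -4, -93).
Normal n = (Point A→Point B) × (Point A→Point C) = (43554, -15438, -362286).
So ∂z/∂x = −n_x/n_z = 0.12022 and ∂z/∂y = −n_y/n_z = −0.04261.
|∇z| = √(a²+b²) = 0.12755, so dip δ = arctan(0.12755) = 7.27°.
True thickness = vertical thickness × cos δ = 59 × cos 7.27° = 58.5 m.

58.5 m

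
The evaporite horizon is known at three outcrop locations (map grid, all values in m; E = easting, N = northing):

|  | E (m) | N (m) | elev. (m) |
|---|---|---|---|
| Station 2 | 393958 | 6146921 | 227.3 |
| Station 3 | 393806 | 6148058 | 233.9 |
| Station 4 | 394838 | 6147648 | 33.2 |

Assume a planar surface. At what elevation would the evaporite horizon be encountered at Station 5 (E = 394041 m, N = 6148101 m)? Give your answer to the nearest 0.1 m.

Let the plane be z = a·E + b·N + c.
Station 3−Station 2: −152a + 1137b = 6.6;  Station 4−Station 2: 880a + 727b = −194.1.
Solving gives a = −0.202949515, b = −0.021326584.
Then c = 227.3 − a·393958 − b·6146921 = 211273.71.
At (394041, 6148101): z = −79970.4 − 131118.0 + 211273.71 = 185.3 m.

185.3 m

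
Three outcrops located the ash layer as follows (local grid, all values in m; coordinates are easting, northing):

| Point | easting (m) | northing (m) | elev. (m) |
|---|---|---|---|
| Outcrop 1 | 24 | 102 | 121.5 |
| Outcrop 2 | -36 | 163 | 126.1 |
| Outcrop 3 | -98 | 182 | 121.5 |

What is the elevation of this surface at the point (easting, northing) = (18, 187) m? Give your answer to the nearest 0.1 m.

Two edge vectors: Outcrop 1→Outcrop 2 = (-60, 61, 4.6), Outcrop 1→Outcrop 3 = (-122, 80, 0).
Normal n = (Outcrop 1→Outcrop 2) × (Outcrop 1→Outcrop 3) = (-368, -561.2, 2642).
So ∂z/∂easting = −n_x/n_z = 0.13929 and ∂z/∂northing = −n_y/n_z = 0.21241.
Intercept c from Outcrop 1: 121.5 − 3.34 − 21.67 = 96.49.
At (18, 187): z = 2.5 + 39.7 + 96.49 = 138.7 m.

138.7 m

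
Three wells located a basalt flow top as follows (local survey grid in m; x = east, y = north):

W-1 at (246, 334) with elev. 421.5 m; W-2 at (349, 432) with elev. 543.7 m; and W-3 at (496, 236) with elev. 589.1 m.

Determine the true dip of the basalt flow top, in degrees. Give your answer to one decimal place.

Let the plane be z = a·x + b·y + c.
W-2−W-1: 103a + 98b = 122.2;  W-3−W-1: 250a − 98b = 167.6.
Solving gives a = 0.82096, b = 0.38409.
Gradient magnitude |∇z| = √(a² + b²) = √(0.67398 + 0.14752) = 0.90637.
True dip = arctan(0.90637) = 42.2°, dipping toward WSW (azimuth ≈ 245°).

42.2°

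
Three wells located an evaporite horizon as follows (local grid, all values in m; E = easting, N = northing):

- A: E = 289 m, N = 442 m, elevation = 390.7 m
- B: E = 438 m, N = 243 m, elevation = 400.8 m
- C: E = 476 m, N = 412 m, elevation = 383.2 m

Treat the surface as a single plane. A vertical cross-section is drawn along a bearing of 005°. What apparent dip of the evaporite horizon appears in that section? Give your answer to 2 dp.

Let the plane be z = a·E + b·N + c.
B−A: 149a − 199b = 10.1;  C−A: 187a − 30b = −7.5.
Solving gives a = −0.05484, b = −0.09181.
Unit vector along 005° is (sin 5°, cos 5°) = (0.0872, 0.9962).
Slope in that direction = a·(0.0872) + b·(0.9962) = −0.09624.
Apparent dip = arctan|0.09624| = 5.50° (true dip is 6.1°, so apparent ≤ true as expected).

5.50°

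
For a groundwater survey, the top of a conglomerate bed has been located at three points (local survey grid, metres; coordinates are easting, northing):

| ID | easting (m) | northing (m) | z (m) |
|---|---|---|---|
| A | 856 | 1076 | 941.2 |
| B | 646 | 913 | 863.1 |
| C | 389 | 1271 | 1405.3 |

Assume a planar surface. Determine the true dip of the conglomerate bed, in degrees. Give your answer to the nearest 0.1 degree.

Let the plane be z = a·easting + b·northing + c.
B−A: −210a − 163b = −78.1;  C−A: −467a + 195b = 464.1.
Solving gives a = −0.51609, b = 1.14404.
Gradient magnitude |∇z| = √(a² + b²) = √(0.26635 + 1.30882) = 1.25506.
True dip = arctan(1.25506) = 51.5°, dipping toward SSE (azimuth ≈ 156°).

51.5°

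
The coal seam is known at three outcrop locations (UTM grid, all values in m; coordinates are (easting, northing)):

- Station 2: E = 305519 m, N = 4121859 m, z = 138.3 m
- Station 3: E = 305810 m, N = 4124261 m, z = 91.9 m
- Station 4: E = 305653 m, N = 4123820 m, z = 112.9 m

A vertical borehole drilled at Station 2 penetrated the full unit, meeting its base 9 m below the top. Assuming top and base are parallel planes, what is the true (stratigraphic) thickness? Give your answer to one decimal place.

Let the plane be z = a·E + b·N + c.
Station 3−Station 2: 291a + 2402b = −46.4;  Station 4−Station 2: 134a + 1961b = −25.4.
Solving gives a = −0.12051, b = −0.00472.
|∇z| = √(a²+b²) = 0.12060, so dip δ = arctan(0.12060) = 6.88°.
True thickness = vertical thickness × cos δ = 9 × cos 6.88° = 8.9 m.

8.9 m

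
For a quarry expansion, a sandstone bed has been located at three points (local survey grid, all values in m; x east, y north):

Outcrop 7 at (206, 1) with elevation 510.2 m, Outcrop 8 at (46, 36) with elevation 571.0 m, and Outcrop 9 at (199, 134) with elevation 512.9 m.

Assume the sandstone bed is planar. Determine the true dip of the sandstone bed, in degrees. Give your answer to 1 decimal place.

20.8°

Let the plane be z = a·x + b·y + c.
Outcrop 8−Outcrop 7: −160a + 35b = 60.8;  Outcrop 9−Outcrop 7: −7a + 133b = 2.7.
Solving gives a = −0.37993, b = 0.00030.
Gradient magnitude |∇z| = √(a² + b²) = √(0.14435 + 0.00000) = 0.37993.
True dip = arctan(0.37993) = 20.8°, dipping toward E (azimuth ≈ 090°).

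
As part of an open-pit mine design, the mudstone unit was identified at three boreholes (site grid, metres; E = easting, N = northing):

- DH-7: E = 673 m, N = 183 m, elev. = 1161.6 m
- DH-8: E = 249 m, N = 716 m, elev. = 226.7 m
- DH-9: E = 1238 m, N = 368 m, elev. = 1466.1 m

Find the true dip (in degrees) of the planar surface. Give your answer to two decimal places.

Two edge vectors: DH-7→DH-8 = (-424, 533, -934.9), DH-7→DH-9 = (565, 185, 304.5).
Normal n = (DH-7→DH-8) × (DH-7→DH-9) = (335255, -399110.5, -379585).
So ∂z/∂E = −n_x/n_z = 0.88321 and ∂z/∂N = −n_y/n_z = −1.05144.
Gradient magnitude |∇z| = √(a² + b²) = √(0.78007 + 1.10552) = 1.37317.
True dip = arctan(1.37317) = 53.94°, dipping toward NW (azimuth ≈ 320°).

53.94°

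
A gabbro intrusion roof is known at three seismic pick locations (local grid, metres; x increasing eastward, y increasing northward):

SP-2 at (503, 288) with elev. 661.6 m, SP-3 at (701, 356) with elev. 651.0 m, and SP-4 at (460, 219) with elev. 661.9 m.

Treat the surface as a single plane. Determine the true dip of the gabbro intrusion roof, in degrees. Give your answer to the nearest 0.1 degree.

4.3°

Two edge vectors: SP-2→SP-3 = (198, 68, -10.6), SP-2→SP-4 = (-43, -69, 0.3).
Normal n = (SP-2→SP-3) × (SP-2→SP-4) = (-711, 396.4, -10738).
So ∂z/∂x = −n_x/n_z = −0.06621 and ∂z/∂y = −n_y/n_z = 0.03692.
Gradient magnitude |∇z| = √(a² + b²) = √(0.00438 + 0.00136) = 0.07581.
True dip = arctan(0.07581) = 4.3°, dipping toward ESE (azimuth ≈ 119°).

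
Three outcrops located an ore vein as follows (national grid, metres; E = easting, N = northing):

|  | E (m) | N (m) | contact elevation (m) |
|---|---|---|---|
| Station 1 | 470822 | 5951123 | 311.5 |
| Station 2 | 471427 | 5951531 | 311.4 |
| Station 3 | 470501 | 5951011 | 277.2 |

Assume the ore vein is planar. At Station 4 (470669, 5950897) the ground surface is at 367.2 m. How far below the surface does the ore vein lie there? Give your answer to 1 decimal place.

Let the plane be z = a·E + b·N + c.
Station 2−Station 1: 605a + 408b = −0.1;  Station 3−Station 1: −321a − 112b = −34.3.
Solving gives a = 0.221579547, b = −0.328812809.
Then c = 311.5 − a·470822 − b·5951123 = 1852792.44.
At (470669, 5950897): z_contact = 104290.62 − 1956731.16 + 1852792.44 = 351.91 m.
Depth below ground = 367.2 − 351.91 = 15.3 m.

15.3 m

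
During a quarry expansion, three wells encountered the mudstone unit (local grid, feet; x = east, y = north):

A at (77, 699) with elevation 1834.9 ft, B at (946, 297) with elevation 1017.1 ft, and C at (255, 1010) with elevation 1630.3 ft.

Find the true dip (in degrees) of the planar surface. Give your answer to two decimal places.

Let the plane be z = a·x + b·y + c.
B−A: 869a − 402b = −817.8;  C−A: 178a + 311b = −204.6.
Solving gives a = −0.98470, b = −0.09429.
Gradient magnitude |∇z| = √(a² + b²) = √(0.96963 + 0.00889) = 0.98920.
True dip = arctan(0.98920) = 44.69°, dipping toward E (azimuth ≈ 085°).

44.69°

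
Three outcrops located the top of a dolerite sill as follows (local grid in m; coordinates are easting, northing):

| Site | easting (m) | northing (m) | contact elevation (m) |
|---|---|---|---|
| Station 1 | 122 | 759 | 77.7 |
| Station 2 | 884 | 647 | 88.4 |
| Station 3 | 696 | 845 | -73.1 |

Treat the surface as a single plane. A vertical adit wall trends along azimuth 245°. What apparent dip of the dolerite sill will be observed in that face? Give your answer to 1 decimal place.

26.8°

Let the plane be z = a·easting + b·northing + c.
Station 2−Station 1: 762a − 112b = 10.7;  Station 3−Station 1: 574a + 86b = −150.8.
Solving gives a = −0.12301, b = −0.93246.
Unit vector along 245° is (sin 245°, cos 245°) = (-0.9063, -0.4226).
Slope in that direction = a·(-0.9063) + b·(-0.4226) = 0.50556.
Apparent dip = arctan|0.50556| = 26.8° (true dip is 43.2°, so apparent ≤ true as expected).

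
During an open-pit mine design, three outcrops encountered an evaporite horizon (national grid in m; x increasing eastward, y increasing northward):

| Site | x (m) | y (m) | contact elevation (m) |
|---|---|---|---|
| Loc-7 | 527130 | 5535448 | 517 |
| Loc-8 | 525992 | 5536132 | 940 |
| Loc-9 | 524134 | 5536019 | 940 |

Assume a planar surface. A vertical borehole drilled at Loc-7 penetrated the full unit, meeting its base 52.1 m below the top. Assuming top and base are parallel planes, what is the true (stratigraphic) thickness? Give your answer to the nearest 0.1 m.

45.4 m

Two edge vectors: Loc-7→Loc-8 = (-1138, 684, 423), Loc-7→Loc-9 = (-2996, 571, 423).
Normal n = (Loc-7→Loc-8) × (Loc-7→Loc-9) = (47799, -785934, 1399466).
So ∂z/∂x = −n_x/n_z = −0.03416 and ∂z/∂y = −n_y/n_z = 0.56160.
|∇z| = √(a²+b²) = 0.56263, so dip δ = arctan(0.56263) = 29.36°.
True thickness = vertical thickness × cos δ = 52.1 × cos 29.36° = 45.4 m.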